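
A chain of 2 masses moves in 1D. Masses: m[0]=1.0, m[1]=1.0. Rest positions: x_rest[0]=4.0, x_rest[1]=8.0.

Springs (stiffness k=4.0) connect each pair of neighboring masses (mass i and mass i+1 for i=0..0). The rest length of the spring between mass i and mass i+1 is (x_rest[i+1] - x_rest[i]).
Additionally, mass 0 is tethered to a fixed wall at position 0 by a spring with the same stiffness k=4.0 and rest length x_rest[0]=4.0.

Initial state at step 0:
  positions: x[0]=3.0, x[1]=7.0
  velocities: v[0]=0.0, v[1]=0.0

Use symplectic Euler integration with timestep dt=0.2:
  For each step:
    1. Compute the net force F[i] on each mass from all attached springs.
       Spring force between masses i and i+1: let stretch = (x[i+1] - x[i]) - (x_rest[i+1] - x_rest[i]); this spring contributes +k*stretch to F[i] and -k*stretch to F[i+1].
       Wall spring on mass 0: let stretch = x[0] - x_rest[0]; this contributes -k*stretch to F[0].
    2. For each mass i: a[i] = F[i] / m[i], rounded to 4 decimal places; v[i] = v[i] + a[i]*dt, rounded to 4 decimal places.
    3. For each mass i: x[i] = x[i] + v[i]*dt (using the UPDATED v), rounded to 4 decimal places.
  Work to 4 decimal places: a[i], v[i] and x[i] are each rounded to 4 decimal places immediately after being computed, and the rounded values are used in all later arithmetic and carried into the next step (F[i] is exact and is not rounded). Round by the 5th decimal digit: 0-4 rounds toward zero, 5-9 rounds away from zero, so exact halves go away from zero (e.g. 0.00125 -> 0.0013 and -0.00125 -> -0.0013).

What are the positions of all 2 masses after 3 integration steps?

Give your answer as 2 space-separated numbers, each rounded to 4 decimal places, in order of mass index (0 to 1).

Step 0: x=[3.0000 7.0000] v=[0.0000 0.0000]
Step 1: x=[3.1600 7.0000] v=[0.8000 0.0000]
Step 2: x=[3.4288 7.0256] v=[1.3440 0.1280]
Step 3: x=[3.7245 7.1157] v=[1.4784 0.4506]

Answer: 3.7245 7.1157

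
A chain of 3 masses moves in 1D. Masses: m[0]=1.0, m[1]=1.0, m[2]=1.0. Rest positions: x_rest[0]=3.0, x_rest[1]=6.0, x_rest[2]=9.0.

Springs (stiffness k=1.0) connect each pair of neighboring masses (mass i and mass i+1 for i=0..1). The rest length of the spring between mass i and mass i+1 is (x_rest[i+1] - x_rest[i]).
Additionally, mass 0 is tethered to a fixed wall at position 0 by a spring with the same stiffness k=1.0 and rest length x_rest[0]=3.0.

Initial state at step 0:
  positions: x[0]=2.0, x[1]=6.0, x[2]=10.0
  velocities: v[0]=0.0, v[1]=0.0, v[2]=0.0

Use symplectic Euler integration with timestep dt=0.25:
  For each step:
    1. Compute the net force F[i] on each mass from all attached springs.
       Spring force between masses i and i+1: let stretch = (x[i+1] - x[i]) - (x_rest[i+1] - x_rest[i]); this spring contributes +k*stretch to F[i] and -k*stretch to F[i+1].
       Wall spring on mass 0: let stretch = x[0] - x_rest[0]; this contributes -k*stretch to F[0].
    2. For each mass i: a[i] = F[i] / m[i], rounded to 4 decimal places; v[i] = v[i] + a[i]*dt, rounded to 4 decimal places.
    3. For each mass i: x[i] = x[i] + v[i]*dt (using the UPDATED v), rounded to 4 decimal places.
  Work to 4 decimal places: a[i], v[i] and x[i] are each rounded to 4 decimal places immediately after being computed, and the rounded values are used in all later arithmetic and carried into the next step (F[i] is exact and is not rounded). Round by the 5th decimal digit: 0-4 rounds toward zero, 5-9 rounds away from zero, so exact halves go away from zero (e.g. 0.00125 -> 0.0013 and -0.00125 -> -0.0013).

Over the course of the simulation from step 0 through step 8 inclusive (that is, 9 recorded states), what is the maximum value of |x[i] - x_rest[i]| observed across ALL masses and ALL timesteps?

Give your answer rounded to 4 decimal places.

Answer: 1.0769

Derivation:
Step 0: x=[2.0000 6.0000 10.0000] v=[0.0000 0.0000 0.0000]
Step 1: x=[2.1250 6.0000 9.9375] v=[0.5000 0.0000 -0.2500]
Step 2: x=[2.3594 6.0039 9.8164] v=[0.9375 0.0156 -0.4844]
Step 3: x=[2.6741 6.0183 9.6445] v=[1.2588 0.0576 -0.6875]
Step 4: x=[3.0307 6.0503 9.4335] v=[1.4263 0.1281 -0.8441]
Step 5: x=[3.3866 6.1051 9.1985] v=[1.4235 0.2190 -0.9399]
Step 6: x=[3.7007 6.1833 8.9577] v=[1.2565 0.3127 -0.9633]
Step 7: x=[3.9387 6.2797 8.7310] v=[0.9520 0.3857 -0.9069]
Step 8: x=[4.0769 6.3830 8.5386] v=[0.5526 0.4133 -0.7697]
Max displacement = 1.0769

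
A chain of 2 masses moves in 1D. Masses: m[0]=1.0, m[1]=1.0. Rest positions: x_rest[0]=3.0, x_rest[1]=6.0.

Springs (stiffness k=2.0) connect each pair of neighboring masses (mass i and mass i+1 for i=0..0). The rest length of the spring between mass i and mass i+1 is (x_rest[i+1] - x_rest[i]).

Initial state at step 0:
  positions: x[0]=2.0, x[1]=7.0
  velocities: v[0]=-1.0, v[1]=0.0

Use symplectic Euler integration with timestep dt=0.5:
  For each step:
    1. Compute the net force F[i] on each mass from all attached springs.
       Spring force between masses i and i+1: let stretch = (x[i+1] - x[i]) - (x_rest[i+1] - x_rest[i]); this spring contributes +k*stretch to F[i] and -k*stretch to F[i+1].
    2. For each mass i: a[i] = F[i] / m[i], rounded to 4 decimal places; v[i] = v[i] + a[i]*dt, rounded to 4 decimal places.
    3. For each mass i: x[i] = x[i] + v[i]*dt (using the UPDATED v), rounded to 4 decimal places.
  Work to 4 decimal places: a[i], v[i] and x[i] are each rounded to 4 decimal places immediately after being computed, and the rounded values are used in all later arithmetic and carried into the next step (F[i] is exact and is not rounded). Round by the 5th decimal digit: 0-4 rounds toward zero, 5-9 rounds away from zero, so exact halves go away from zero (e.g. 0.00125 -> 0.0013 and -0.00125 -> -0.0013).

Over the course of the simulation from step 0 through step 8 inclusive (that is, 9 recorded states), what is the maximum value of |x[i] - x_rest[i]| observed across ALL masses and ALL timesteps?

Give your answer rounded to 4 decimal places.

Answer: 2.7500

Derivation:
Step 0: x=[2.0000 7.0000] v=[-1.0000 0.0000]
Step 1: x=[2.5000 6.0000] v=[1.0000 -2.0000]
Step 2: x=[3.2500 4.7500] v=[1.5000 -2.5000]
Step 3: x=[3.2500 4.2500] v=[0.0000 -1.0000]
Step 4: x=[2.2500 4.7500] v=[-2.0000 1.0000]
Step 5: x=[1.0000 5.5000] v=[-2.5000 1.5000]
Step 6: x=[0.5000 5.5000] v=[-1.0000 0.0000]
Step 7: x=[1.0000 4.5000] v=[1.0000 -2.0000]
Step 8: x=[1.7500 3.2500] v=[1.5000 -2.5000]
Max displacement = 2.7500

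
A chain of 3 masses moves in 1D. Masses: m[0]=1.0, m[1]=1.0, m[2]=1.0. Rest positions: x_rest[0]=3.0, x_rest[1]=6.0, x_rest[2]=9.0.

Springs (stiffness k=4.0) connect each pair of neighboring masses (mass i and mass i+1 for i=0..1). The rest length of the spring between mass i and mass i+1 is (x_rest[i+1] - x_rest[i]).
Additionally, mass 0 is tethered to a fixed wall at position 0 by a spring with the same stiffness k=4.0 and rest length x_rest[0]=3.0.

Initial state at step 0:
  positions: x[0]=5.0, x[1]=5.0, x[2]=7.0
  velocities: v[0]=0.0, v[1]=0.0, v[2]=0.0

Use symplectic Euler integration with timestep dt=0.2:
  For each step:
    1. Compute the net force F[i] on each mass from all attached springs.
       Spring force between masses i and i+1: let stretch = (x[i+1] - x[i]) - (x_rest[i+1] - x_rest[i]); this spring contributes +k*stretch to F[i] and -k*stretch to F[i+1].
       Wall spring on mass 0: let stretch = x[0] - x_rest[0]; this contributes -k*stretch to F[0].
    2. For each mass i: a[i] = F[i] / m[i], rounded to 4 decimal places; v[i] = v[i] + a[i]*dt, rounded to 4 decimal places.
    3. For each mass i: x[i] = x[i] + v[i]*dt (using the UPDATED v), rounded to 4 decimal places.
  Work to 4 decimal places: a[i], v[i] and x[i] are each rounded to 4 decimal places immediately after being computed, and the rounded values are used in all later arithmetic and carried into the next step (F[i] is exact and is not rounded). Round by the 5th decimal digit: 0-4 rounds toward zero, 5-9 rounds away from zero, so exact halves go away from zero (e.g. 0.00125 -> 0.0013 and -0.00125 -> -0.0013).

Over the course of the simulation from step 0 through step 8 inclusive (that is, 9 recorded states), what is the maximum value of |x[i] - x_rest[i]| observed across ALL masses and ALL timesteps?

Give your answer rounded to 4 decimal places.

Answer: 2.3994

Derivation:
Step 0: x=[5.0000 5.0000 7.0000] v=[0.0000 0.0000 0.0000]
Step 1: x=[4.2000 5.3200 7.1600] v=[-4.0000 1.6000 0.8000]
Step 2: x=[2.9072 5.7552 7.5056] v=[-6.4640 2.1760 1.7280]
Step 3: x=[1.6049 6.0148 8.0511] v=[-6.5114 1.2979 2.7277]
Step 4: x=[0.7514 5.8946 8.7508] v=[-4.2674 -0.6010 3.4987]
Step 5: x=[0.6006 5.4085 9.4735] v=[-0.7540 -2.4306 3.6137]
Step 6: x=[1.1230 4.8035 10.0258] v=[2.6118 -3.0249 2.7617]
Step 7: x=[2.0546 4.4452 10.2226] v=[4.6578 -1.7915 0.9839]
Step 8: x=[3.0399 4.6288 9.9750] v=[4.9266 0.9179 -1.2380]
Max displacement = 2.3994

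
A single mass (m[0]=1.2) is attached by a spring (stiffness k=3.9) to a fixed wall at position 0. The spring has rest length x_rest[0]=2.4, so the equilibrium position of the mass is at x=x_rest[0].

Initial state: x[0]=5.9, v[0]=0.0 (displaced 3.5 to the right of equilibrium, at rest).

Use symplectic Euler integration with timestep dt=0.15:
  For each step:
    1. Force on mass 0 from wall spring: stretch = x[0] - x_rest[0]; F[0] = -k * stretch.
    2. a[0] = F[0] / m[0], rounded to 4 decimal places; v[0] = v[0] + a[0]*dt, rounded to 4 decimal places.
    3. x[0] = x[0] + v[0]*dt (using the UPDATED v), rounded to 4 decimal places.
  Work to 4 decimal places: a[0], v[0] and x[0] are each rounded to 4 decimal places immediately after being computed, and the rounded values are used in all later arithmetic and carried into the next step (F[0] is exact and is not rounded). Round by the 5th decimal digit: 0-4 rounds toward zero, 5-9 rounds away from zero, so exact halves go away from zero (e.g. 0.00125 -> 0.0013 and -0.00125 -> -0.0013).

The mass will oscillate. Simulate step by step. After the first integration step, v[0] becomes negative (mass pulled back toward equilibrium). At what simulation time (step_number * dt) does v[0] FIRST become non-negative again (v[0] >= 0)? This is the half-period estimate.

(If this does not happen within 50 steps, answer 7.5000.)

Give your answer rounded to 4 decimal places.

Answer: 1.8000

Derivation:
Step 0: x=[5.9000] v=[0.0000]
Step 1: x=[5.6441] v=[-1.7063]
Step 2: x=[5.1509] v=[-3.2878]
Step 3: x=[4.4566] v=[-4.6289]
Step 4: x=[3.6119] v=[-5.6315]
Step 5: x=[2.6786] v=[-6.2223]
Step 6: x=[1.7249] v=[-6.3581]
Step 7: x=[0.8206] v=[-6.0290]
Step 8: x=[0.0318] v=[-5.2590]
Step 9: x=[-0.5839] v=[-4.1045]
Step 10: x=[-0.9814] v=[-2.6498]
Step 11: x=[-1.1316] v=[-1.0014]
Step 12: x=[-1.0236] v=[0.7203]
First v>=0 after going negative at step 12, time=1.8000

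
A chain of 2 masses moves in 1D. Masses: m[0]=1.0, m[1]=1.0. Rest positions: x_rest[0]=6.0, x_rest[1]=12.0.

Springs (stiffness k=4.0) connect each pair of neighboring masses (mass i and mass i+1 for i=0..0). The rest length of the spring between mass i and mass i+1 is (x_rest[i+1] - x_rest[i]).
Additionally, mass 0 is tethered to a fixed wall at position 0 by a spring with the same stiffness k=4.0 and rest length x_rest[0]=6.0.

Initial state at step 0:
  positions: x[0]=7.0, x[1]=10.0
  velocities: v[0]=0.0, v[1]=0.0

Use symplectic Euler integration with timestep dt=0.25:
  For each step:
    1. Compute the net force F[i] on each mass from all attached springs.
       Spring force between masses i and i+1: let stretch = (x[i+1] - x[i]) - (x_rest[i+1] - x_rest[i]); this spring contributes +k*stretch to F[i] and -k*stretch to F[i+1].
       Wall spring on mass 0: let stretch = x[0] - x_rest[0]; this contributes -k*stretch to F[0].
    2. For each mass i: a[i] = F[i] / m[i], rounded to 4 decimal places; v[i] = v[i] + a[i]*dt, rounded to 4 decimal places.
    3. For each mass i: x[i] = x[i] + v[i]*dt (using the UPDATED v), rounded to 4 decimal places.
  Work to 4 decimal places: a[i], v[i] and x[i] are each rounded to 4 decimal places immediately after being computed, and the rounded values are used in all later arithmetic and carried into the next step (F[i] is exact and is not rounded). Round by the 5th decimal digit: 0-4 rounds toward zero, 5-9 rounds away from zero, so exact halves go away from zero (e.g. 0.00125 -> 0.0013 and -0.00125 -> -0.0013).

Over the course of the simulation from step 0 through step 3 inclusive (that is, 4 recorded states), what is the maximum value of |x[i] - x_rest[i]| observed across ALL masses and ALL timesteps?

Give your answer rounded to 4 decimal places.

Step 0: x=[7.0000 10.0000] v=[0.0000 0.0000]
Step 1: x=[6.0000 10.7500] v=[-4.0000 3.0000]
Step 2: x=[4.6875 11.8125] v=[-5.2500 4.2500]
Step 3: x=[3.9844 12.5938] v=[-2.8125 3.1250]
Max displacement = 2.0156

Answer: 2.0156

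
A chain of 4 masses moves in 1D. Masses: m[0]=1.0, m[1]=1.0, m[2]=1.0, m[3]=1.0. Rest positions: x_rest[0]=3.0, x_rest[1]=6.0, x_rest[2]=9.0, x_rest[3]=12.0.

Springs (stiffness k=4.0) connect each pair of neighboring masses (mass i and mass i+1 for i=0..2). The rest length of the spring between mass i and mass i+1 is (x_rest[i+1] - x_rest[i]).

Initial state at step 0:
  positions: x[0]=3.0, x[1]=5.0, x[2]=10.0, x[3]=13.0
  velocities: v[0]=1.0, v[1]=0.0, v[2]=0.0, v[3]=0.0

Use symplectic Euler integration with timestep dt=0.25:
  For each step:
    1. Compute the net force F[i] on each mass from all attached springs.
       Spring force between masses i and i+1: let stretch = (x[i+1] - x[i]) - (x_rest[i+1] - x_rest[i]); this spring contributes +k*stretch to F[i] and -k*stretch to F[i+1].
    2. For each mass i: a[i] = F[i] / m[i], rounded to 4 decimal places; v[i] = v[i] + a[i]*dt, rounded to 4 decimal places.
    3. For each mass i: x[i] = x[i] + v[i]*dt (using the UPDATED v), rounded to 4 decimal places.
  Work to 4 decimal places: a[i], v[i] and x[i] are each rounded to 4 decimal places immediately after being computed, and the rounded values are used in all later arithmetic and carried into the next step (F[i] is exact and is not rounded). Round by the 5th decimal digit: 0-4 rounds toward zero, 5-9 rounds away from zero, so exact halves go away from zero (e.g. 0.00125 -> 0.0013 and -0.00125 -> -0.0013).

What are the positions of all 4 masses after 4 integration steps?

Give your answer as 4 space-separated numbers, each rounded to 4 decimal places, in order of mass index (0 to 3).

Step 0: x=[3.0000 5.0000 10.0000 13.0000] v=[1.0000 0.0000 0.0000 0.0000]
Step 1: x=[3.0000 5.7500 9.5000 13.0000] v=[0.0000 3.0000 -2.0000 0.0000]
Step 2: x=[2.9375 6.7500 8.9375 12.8750] v=[-0.2500 4.0000 -2.2500 -0.5000]
Step 3: x=[3.0781 7.3438 8.8125 12.5156] v=[0.5625 2.3750 -0.5000 -1.4375]
Step 4: x=[3.5352 7.2383 9.2461 11.9805] v=[1.8282 -0.4220 1.7344 -2.1406]

Answer: 3.5352 7.2383 9.2461 11.9805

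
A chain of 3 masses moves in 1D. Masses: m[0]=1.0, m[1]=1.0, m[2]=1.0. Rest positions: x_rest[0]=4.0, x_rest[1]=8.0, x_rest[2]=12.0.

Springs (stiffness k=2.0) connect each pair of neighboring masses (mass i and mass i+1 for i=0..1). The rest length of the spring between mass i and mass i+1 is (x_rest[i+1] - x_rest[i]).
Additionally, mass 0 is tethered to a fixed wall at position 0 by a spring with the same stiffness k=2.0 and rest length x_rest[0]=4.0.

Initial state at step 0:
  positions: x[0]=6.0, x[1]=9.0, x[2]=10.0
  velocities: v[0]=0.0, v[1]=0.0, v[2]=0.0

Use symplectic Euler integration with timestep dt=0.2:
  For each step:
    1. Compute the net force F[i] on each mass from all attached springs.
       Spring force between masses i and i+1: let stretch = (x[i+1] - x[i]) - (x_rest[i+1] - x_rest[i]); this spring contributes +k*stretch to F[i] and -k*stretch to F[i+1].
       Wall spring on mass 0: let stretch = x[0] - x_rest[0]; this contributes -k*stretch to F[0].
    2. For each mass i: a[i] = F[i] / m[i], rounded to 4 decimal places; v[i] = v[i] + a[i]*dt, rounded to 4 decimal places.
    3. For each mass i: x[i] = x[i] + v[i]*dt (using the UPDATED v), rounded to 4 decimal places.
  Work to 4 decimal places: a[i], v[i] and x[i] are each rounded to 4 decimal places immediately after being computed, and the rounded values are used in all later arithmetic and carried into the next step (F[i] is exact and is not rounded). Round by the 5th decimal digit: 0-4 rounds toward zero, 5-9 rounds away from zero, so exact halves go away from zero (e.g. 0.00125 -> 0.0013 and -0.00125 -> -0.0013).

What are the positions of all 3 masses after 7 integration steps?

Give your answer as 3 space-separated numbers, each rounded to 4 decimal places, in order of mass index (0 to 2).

Answer: 2.0738 6.9200 13.5425

Derivation:
Step 0: x=[6.0000 9.0000 10.0000] v=[0.0000 0.0000 0.0000]
Step 1: x=[5.7600 8.8400 10.2400] v=[-1.2000 -0.8000 1.2000]
Step 2: x=[5.3056 8.5456 10.6880] v=[-2.2720 -1.4720 2.2400]
Step 3: x=[4.6860 8.1634 11.2846] v=[-3.0982 -1.9110 2.9830]
Step 4: x=[3.9697 7.7527 11.9515] v=[-3.5816 -2.0535 3.3345]
Step 5: x=[3.2384 7.3753 12.6025] v=[-3.6563 -1.8872 3.2550]
Step 6: x=[2.5790 7.0851 13.1553] v=[-3.2969 -1.4511 2.7641]
Step 7: x=[2.0738 6.9200 13.5425] v=[-2.5261 -0.8255 1.9360]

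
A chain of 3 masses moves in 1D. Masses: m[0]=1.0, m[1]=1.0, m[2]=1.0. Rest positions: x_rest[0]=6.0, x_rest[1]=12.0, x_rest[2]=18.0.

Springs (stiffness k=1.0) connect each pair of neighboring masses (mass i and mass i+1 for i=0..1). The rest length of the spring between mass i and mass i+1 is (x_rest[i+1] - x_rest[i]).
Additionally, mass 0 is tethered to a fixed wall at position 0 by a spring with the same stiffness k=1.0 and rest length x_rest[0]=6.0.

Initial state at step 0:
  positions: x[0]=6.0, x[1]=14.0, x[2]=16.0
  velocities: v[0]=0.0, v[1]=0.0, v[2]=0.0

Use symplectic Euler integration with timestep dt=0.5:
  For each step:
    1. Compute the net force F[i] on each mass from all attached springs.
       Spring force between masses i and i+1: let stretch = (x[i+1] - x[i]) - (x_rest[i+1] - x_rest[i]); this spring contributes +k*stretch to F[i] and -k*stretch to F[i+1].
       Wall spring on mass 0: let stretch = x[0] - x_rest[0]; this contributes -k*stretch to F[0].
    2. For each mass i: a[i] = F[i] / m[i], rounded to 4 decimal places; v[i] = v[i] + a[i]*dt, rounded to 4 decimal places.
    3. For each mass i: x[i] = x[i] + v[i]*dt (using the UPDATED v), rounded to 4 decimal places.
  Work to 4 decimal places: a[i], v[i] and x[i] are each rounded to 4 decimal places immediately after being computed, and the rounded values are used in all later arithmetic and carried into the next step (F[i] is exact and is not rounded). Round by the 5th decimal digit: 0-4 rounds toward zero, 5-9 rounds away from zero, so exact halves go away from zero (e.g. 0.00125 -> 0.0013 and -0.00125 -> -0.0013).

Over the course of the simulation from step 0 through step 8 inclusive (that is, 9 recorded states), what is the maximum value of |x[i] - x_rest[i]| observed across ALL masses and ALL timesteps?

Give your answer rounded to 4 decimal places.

Answer: 2.2500

Derivation:
Step 0: x=[6.0000 14.0000 16.0000] v=[0.0000 0.0000 0.0000]
Step 1: x=[6.5000 12.5000 17.0000] v=[1.0000 -3.0000 2.0000]
Step 2: x=[6.8750 10.6250 18.3750] v=[0.7500 -3.7500 2.7500]
Step 3: x=[6.4688 9.7500 19.3125] v=[-0.8125 -1.7500 1.8750]
Step 4: x=[5.2657 10.4454 19.3594] v=[-2.4063 1.3907 0.0938]
Step 5: x=[4.0411 12.0744 18.6778] v=[-2.4493 3.2579 -1.3632]
Step 6: x=[3.8145 13.3459 17.8454] v=[-0.4532 2.5430 -1.6649]
Step 7: x=[5.0172 13.3595 17.3881] v=[2.4053 0.0271 -0.9147]
Step 8: x=[7.0512 12.2946 17.4236] v=[4.0679 -2.1298 0.0710]
Max displacement = 2.2500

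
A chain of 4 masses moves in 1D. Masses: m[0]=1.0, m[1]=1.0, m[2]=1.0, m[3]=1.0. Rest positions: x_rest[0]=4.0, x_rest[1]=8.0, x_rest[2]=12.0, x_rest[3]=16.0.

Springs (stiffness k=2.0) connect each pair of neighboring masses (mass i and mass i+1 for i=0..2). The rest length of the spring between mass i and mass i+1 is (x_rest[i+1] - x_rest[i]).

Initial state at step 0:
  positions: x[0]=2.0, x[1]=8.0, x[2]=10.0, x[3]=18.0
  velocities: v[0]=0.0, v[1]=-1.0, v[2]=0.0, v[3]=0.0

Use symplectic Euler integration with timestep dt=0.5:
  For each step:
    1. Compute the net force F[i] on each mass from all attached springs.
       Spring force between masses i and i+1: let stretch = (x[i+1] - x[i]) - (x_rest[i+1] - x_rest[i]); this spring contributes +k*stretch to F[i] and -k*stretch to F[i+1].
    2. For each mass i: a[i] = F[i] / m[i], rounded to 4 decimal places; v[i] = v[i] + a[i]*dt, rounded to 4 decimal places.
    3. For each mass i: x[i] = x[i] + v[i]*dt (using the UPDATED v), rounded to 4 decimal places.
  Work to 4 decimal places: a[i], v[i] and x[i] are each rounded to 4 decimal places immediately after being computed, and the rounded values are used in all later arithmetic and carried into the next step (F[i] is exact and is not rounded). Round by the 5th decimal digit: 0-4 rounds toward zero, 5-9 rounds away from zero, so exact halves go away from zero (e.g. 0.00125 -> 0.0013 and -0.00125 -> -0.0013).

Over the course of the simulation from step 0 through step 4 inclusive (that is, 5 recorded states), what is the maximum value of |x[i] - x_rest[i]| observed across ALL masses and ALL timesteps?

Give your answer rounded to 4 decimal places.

Step 0: x=[2.0000 8.0000 10.0000 18.0000] v=[0.0000 -1.0000 0.0000 0.0000]
Step 1: x=[3.0000 5.5000 13.0000 16.0000] v=[2.0000 -5.0000 6.0000 -4.0000]
Step 2: x=[3.2500 5.5000 13.7500 14.5000] v=[0.5000 0.0000 1.5000 -3.0000]
Step 3: x=[2.6250 8.5000 10.7500 14.6250] v=[-1.2500 6.0000 -6.0000 0.2500]
Step 4: x=[2.9375 9.6875 8.5625 14.8125] v=[0.6250 2.3750 -4.3750 0.3750]
Max displacement = 3.4375

Answer: 3.4375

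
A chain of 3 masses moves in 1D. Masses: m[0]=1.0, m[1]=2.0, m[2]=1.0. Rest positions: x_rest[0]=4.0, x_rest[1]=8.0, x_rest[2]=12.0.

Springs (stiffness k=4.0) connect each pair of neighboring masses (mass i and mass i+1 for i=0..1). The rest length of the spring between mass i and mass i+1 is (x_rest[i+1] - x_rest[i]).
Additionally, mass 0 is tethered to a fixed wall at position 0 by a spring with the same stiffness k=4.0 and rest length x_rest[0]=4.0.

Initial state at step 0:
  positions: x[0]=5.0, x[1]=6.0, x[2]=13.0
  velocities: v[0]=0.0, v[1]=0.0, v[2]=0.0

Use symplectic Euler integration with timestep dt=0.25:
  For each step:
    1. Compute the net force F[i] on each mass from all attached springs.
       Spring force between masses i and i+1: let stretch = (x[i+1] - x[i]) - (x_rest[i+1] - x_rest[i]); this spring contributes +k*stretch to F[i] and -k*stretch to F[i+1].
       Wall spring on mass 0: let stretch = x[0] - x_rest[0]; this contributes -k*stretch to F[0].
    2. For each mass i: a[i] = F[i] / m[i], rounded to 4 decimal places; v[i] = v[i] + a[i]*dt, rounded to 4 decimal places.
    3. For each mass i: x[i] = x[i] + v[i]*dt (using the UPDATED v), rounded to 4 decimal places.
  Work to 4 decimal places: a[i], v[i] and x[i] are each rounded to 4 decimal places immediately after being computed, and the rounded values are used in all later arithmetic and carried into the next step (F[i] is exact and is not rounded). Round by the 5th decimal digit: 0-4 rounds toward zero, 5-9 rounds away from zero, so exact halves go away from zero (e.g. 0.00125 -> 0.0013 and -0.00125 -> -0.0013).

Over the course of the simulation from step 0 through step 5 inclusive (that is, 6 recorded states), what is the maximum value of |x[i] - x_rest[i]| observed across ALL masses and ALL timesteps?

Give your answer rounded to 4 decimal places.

Answer: 2.1347

Derivation:
Step 0: x=[5.0000 6.0000 13.0000] v=[0.0000 0.0000 0.0000]
Step 1: x=[4.0000 6.7500 12.2500] v=[-4.0000 3.0000 -3.0000]
Step 2: x=[2.6875 7.8438 11.1250] v=[-5.2500 4.3750 -4.5000]
Step 3: x=[1.9922 8.7032 10.1797] v=[-2.7812 3.4375 -3.7812]
Step 4: x=[2.4766 8.9083 9.8653] v=[1.9376 0.8203 -1.2577]
Step 5: x=[3.9498 8.4290 10.3116] v=[5.8927 -1.9171 1.7853]
Max displacement = 2.1347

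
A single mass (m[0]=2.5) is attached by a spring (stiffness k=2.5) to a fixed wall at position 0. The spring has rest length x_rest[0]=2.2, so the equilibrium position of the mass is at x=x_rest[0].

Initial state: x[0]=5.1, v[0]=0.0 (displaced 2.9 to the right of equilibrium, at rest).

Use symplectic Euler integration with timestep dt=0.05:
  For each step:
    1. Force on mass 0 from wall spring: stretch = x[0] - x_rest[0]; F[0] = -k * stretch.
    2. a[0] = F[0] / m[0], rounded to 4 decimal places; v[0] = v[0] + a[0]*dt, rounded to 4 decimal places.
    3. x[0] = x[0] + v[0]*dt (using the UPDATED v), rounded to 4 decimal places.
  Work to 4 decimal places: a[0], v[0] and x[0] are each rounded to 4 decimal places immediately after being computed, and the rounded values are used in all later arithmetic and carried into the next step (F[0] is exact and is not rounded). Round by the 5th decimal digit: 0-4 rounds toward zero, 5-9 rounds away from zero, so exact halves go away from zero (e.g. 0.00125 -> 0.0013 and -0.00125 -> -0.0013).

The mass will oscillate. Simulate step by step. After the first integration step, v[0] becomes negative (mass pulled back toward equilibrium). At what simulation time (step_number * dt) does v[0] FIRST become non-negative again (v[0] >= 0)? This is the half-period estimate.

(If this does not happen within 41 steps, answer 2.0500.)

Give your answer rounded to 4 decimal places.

Answer: 2.0500

Derivation:
Step 0: x=[5.1000] v=[0.0000]
Step 1: x=[5.0928] v=[-0.1450]
Step 2: x=[5.0783] v=[-0.2896]
Step 3: x=[5.0566] v=[-0.4335]
Step 4: x=[5.0278] v=[-0.5763]
Step 5: x=[4.9919] v=[-0.7177]
Step 6: x=[4.9490] v=[-0.8573]
Step 7: x=[4.8993] v=[-0.9948]
Step 8: x=[4.8428] v=[-1.1298]
Step 9: x=[4.7797] v=[-1.2619]
Step 10: x=[4.7102] v=[-1.3909]
Step 11: x=[4.6344] v=[-1.5164]
Step 12: x=[4.5525] v=[-1.6381]
Step 13: x=[4.4647] v=[-1.7557]
Step 14: x=[4.3713] v=[-1.8689]
Step 15: x=[4.2724] v=[-1.9775]
Step 16: x=[4.1683] v=[-2.0811]
Step 17: x=[4.0593] v=[-2.1795]
Step 18: x=[3.9457] v=[-2.2725]
Step 19: x=[3.8277] v=[-2.3598]
Step 20: x=[3.7056] v=[-2.4412]
Step 21: x=[3.5798] v=[-2.5165]
Step 22: x=[3.4505] v=[-2.5855]
Step 23: x=[3.3181] v=[-2.6480]
Step 24: x=[3.1829] v=[-2.7039]
Step 25: x=[3.0453] v=[-2.7530]
Step 26: x=[2.9055] v=[-2.7953]
Step 27: x=[2.7640] v=[-2.8306]
Step 28: x=[2.6211] v=[-2.8588]
Step 29: x=[2.4771] v=[-2.8799]
Step 30: x=[2.3324] v=[-2.8938]
Step 31: x=[2.1874] v=[-2.9004]
Step 32: x=[2.0424] v=[-2.8998]
Step 33: x=[1.8978] v=[-2.8919]
Step 34: x=[1.7540] v=[-2.8768]
Step 35: x=[1.6113] v=[-2.8545]
Step 36: x=[1.4700] v=[-2.8251]
Step 37: x=[1.3306] v=[-2.7886]
Step 38: x=[1.1933] v=[-2.7451]
Step 39: x=[1.0586] v=[-2.6948]
Step 40: x=[0.9267] v=[-2.6377]
Step 41: x=[0.7980] v=[-2.5740]
v[0] did not become non-negative within 41 steps; using fallback time=2.0500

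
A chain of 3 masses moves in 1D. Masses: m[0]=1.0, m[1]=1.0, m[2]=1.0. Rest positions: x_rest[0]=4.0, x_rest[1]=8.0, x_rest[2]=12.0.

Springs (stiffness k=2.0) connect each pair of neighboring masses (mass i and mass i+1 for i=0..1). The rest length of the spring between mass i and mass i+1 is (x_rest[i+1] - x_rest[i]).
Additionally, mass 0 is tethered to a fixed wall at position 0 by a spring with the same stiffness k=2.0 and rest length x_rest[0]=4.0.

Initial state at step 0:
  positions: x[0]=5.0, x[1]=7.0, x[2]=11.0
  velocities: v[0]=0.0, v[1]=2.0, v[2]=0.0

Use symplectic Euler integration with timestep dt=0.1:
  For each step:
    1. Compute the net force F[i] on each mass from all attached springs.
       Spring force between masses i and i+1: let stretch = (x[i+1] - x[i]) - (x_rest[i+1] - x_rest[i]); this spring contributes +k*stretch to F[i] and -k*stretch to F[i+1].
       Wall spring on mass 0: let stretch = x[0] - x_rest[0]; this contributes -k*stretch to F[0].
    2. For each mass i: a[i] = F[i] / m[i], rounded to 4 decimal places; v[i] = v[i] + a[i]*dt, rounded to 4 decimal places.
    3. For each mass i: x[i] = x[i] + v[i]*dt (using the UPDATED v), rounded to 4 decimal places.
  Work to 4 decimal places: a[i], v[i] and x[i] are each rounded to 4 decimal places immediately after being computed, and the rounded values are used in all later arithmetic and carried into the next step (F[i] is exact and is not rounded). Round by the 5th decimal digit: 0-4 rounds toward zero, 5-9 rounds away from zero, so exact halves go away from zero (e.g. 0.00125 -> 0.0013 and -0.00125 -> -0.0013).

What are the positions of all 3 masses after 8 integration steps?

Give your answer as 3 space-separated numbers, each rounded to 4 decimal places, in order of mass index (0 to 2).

Answer: 3.6947 8.9740 11.4174

Derivation:
Step 0: x=[5.0000 7.0000 11.0000] v=[0.0000 2.0000 0.0000]
Step 1: x=[4.9400 7.2400 11.0000] v=[-0.6000 2.4000 0.0000]
Step 2: x=[4.8272 7.5092 11.0048] v=[-1.1280 2.6920 0.0480]
Step 3: x=[4.6715 7.7947 11.0197] v=[-1.5570 2.8547 0.1489]
Step 4: x=[4.4848 8.0822 11.0501] v=[-1.8667 2.8751 0.3039]
Step 5: x=[4.2804 8.3571 11.1011] v=[-2.0442 2.7492 0.5103]
Step 6: x=[4.0719 8.6054 11.1773] v=[-2.0849 2.4827 0.7615]
Step 7: x=[3.8726 8.8144 11.2820] v=[-1.9926 2.0904 1.0471]
Step 8: x=[3.6947 8.9740 11.4174] v=[-1.7788 1.5956 1.3536]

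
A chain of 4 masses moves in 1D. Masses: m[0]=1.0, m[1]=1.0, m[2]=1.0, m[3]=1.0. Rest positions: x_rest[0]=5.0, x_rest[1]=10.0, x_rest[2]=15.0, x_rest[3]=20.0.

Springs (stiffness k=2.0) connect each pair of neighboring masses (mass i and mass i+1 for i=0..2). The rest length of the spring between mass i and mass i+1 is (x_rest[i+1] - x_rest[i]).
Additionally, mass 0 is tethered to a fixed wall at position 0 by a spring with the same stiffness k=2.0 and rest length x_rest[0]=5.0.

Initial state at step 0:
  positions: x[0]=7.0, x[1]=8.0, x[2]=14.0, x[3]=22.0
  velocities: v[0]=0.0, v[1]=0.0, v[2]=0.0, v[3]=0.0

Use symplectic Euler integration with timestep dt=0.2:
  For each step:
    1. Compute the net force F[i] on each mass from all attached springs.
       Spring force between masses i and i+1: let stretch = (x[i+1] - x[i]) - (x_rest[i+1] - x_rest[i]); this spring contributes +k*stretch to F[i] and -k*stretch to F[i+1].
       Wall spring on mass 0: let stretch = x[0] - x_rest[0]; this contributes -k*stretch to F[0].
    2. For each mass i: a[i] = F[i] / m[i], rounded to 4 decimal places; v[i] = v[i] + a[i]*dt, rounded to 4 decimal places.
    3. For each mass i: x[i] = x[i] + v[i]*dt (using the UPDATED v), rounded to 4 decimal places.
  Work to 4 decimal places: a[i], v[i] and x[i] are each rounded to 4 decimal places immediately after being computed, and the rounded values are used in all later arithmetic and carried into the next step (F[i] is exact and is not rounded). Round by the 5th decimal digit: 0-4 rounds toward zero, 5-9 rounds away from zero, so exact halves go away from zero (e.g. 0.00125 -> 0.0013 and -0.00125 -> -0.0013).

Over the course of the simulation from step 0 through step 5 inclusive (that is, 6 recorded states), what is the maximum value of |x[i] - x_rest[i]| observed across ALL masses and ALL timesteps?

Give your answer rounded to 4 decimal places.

Step 0: x=[7.0000 8.0000 14.0000 22.0000] v=[0.0000 0.0000 0.0000 0.0000]
Step 1: x=[6.5200 8.4000 14.1600 21.7600] v=[-2.4000 2.0000 0.8000 -1.2000]
Step 2: x=[5.6688 9.1104 14.4672 21.3120] v=[-4.2560 3.5520 1.5360 -2.2400]
Step 3: x=[4.6394 9.9740 14.8934 20.7164] v=[-5.1469 4.3181 2.1312 -2.9779]
Step 4: x=[3.6656 10.8044 15.3919 20.0550] v=[-4.8688 4.1520 2.4926 -3.3071]
Step 5: x=[2.9697 11.4307 15.8965 19.4205] v=[-3.4795 3.1315 2.5228 -3.1723]
Max displacement = 2.0303

Answer: 2.0303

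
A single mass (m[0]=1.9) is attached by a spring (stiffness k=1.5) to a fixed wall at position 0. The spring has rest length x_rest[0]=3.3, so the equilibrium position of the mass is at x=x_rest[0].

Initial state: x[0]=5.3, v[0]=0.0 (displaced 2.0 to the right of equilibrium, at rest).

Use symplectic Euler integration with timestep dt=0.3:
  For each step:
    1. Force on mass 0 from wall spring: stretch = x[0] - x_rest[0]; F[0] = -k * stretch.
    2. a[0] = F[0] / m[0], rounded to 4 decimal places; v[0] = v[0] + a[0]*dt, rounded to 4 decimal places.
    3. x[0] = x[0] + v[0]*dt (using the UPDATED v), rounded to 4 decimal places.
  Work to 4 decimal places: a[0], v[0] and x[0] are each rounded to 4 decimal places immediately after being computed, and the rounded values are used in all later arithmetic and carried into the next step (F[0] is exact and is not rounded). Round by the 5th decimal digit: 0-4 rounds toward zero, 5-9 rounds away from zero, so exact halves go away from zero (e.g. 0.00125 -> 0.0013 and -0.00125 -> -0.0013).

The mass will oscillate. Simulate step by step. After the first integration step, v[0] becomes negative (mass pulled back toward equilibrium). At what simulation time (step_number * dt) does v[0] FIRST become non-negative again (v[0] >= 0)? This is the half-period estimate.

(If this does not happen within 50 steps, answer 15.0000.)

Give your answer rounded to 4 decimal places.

Step 0: x=[5.3000] v=[0.0000]
Step 1: x=[5.1579] v=[-0.4737]
Step 2: x=[4.8838] v=[-0.9137]
Step 3: x=[4.4972] v=[-1.2888]
Step 4: x=[4.0255] v=[-1.5724]
Step 5: x=[3.5022] v=[-1.7442]
Step 6: x=[2.9646] v=[-1.7921]
Step 7: x=[2.4508] v=[-1.7127]
Step 8: x=[1.9973] v=[-1.5116]
Step 9: x=[1.6364] v=[-1.2031]
Step 10: x=[1.3937] v=[-0.8091]
Step 11: x=[1.2864] v=[-0.3576]
Step 12: x=[1.3222] v=[0.1193]
First v>=0 after going negative at step 12, time=3.6000

Answer: 3.6000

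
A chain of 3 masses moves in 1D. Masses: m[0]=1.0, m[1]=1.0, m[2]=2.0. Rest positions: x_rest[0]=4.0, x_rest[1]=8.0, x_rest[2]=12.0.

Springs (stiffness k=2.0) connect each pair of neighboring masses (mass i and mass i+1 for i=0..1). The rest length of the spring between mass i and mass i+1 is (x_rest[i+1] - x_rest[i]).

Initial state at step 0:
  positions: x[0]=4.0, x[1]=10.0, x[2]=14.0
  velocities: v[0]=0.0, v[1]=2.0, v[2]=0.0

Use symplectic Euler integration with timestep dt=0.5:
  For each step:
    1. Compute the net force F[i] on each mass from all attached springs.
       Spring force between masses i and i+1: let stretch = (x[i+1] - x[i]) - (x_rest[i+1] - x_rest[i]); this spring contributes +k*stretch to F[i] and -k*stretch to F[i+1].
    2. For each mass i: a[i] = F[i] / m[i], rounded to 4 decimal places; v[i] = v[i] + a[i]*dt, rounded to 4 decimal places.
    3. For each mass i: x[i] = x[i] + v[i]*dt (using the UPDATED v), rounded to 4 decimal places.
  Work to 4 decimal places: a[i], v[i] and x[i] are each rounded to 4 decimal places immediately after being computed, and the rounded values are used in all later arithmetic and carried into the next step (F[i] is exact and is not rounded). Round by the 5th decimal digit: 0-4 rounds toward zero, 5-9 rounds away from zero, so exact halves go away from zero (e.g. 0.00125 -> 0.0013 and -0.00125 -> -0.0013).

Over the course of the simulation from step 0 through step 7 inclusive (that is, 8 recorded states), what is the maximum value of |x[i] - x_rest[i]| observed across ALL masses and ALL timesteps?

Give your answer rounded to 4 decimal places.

Step 0: x=[4.0000 10.0000 14.0000] v=[0.0000 2.0000 0.0000]
Step 1: x=[5.0000 10.0000 14.0000] v=[2.0000 0.0000 0.0000]
Step 2: x=[6.5000 9.5000 14.0000] v=[3.0000 -1.0000 0.0000]
Step 3: x=[7.5000 9.7500 13.8750] v=[2.0000 0.5000 -0.2500]
Step 4: x=[7.6250 10.9375 13.7188] v=[0.2500 2.3750 -0.3125]
Step 5: x=[7.4063 11.8594 13.8673] v=[-0.4375 1.8438 0.2969]
Step 6: x=[7.4141 11.5587 14.5138] v=[0.0156 -0.6014 1.2930]
Step 7: x=[7.4942 10.6633 15.4216] v=[0.1602 -1.7909 1.8155]
Max displacement = 3.8594

Answer: 3.8594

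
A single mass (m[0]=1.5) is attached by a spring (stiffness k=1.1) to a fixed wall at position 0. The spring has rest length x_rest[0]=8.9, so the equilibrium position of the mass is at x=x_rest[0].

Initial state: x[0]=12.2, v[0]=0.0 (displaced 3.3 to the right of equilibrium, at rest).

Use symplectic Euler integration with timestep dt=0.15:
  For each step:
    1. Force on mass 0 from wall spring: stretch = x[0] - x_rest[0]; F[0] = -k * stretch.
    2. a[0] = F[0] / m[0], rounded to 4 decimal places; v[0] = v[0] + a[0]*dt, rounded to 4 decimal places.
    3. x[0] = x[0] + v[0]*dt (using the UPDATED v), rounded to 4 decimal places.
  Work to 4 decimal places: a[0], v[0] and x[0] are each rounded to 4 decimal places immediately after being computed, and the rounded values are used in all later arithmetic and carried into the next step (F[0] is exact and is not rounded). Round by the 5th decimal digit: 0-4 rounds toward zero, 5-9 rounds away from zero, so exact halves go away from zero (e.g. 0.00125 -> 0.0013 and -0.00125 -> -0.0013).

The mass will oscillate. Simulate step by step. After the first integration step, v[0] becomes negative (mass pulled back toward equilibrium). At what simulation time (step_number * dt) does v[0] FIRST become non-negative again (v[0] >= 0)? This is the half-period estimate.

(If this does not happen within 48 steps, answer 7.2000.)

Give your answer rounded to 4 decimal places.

Answer: 3.7500

Derivation:
Step 0: x=[12.2000] v=[0.0000]
Step 1: x=[12.1456] v=[-0.3630]
Step 2: x=[12.0376] v=[-0.7200]
Step 3: x=[11.8778] v=[-1.0651]
Step 4: x=[11.6689] v=[-1.3927]
Step 5: x=[11.4143] v=[-1.6973]
Step 6: x=[11.1182] v=[-1.9739]
Step 7: x=[10.7855] v=[-2.2179]
Step 8: x=[10.4217] v=[-2.4253]
Step 9: x=[10.0328] v=[-2.5927]
Step 10: x=[9.6252] v=[-2.7173]
Step 11: x=[9.2056] v=[-2.7971]
Step 12: x=[8.7810] v=[-2.8307]
Step 13: x=[8.3584] v=[-2.8176]
Step 14: x=[7.9447] v=[-2.7580]
Step 15: x=[7.5468] v=[-2.6529]
Step 16: x=[7.1712] v=[-2.5041]
Step 17: x=[6.8241] v=[-2.3139]
Step 18: x=[6.5113] v=[-2.0856]
Step 19: x=[6.2379] v=[-1.8228]
Step 20: x=[6.0084] v=[-1.5300]
Step 21: x=[5.8266] v=[-1.2119]
Step 22: x=[5.6955] v=[-0.8738]
Step 23: x=[5.6173] v=[-0.5213]
Step 24: x=[5.5933] v=[-0.1602]
Step 25: x=[5.6238] v=[0.2035]
First v>=0 after going negative at step 25, time=3.7500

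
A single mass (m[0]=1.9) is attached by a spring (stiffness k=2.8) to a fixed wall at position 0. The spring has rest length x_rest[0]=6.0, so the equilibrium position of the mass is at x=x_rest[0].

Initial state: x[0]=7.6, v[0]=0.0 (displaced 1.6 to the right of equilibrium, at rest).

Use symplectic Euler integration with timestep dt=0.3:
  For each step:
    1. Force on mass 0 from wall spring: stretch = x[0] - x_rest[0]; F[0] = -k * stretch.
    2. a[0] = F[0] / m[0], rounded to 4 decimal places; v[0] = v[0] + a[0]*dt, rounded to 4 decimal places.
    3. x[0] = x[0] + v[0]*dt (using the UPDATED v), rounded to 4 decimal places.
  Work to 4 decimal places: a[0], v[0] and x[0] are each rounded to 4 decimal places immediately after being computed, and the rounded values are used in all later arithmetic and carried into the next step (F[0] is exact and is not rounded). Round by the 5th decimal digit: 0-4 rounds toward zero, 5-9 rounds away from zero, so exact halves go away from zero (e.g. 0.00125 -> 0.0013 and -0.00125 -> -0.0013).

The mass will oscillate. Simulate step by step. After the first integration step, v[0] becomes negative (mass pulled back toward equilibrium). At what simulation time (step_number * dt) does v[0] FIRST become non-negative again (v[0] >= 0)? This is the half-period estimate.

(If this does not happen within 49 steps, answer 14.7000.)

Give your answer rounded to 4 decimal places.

Step 0: x=[7.6000] v=[0.0000]
Step 1: x=[7.3878] v=[-0.7074]
Step 2: x=[6.9915] v=[-1.3210]
Step 3: x=[6.4637] v=[-1.7594]
Step 4: x=[5.8744] v=[-1.9644]
Step 5: x=[5.3017] v=[-1.9089]
Step 6: x=[4.8216] v=[-1.6002]
Step 7: x=[4.4978] v=[-1.0792]
Step 8: x=[4.3733] v=[-0.4151]
Step 9: x=[4.4645] v=[0.3041]
First v>=0 after going negative at step 9, time=2.7000

Answer: 2.7000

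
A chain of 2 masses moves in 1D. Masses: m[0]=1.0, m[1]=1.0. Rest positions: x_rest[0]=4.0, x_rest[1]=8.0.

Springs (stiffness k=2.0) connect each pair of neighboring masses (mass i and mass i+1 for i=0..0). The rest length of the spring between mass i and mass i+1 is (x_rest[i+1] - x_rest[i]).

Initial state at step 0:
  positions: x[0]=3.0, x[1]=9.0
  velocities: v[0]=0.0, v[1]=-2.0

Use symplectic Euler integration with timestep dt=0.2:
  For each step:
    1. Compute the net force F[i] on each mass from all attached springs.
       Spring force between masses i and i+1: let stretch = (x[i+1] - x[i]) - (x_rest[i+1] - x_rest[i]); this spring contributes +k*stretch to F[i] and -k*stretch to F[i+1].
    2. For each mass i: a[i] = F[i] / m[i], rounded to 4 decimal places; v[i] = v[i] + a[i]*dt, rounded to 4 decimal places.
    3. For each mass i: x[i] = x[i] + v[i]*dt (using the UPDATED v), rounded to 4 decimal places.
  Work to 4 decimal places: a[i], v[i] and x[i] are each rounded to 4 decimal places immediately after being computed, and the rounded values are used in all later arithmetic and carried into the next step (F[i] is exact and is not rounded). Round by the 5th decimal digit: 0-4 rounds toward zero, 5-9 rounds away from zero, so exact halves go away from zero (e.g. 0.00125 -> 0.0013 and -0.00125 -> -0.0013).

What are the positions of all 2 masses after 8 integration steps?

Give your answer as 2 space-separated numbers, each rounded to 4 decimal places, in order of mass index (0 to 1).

Step 0: x=[3.0000 9.0000] v=[0.0000 -2.0000]
Step 1: x=[3.1600 8.4400] v=[0.8000 -2.8000]
Step 2: x=[3.4224 7.7776] v=[1.3120 -3.3120]
Step 3: x=[3.7132 7.0868] v=[1.4541 -3.4541]
Step 4: x=[3.9539 6.4461] v=[1.2035 -3.2035]
Step 5: x=[4.0740 5.9260] v=[0.6004 -2.6004]
Step 6: x=[4.0222 5.5778] v=[-0.2588 -1.7412]
Step 7: x=[3.7749 5.4251] v=[-1.2366 -0.7634]
Step 8: x=[3.3396 5.4604] v=[-2.1765 0.1765]

Answer: 3.3396 5.4604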